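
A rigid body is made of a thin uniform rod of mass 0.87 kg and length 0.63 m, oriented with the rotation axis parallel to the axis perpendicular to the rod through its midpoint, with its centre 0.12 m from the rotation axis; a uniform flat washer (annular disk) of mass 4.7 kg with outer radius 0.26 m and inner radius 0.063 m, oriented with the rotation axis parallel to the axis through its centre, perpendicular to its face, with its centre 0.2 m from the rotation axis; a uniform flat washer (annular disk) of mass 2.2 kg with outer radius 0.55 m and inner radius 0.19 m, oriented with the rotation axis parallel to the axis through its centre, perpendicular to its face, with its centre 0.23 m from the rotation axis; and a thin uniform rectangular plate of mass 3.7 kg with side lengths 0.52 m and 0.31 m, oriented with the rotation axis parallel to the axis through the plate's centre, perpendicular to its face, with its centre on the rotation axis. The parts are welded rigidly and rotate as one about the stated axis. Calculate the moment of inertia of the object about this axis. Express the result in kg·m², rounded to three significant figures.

Thin rod: I_cm = (1/12)ML² = (1/12)(0.87)(0.63)² = 0.028775 kg·m²; centre at d = 0.12 m, so I = I_cm + Md² gives I = 0.028775 + (0.87)(0.12)² = 0.041303 kg·m².
Annular disk: I_cm = (1/2)M(R²+r²) = (1/2)(4.7)[(0.26)² + (0.063)²] = 0.16819 kg·m²; centre at d = 0.2 m, so I = I_cm + Md² gives I = 0.16819 + (4.7)(0.2)² = 0.35619 kg·m².
Annular disk: I_cm = (1/2)M(R²+r²) = (1/2)(2.2)[(0.55)² + (0.19)²] = 0.37246 kg·m²; centre at d = 0.23 m, so I = I_cm + Md² gives I = 0.37246 + (2.2)(0.23)² = 0.48884 kg·m².
Rectangular plate: I_cm = (1/12)M(a²+b²) = (1/12)(3.7)[(0.52)² + (0.31)²] = 0.113 kg·m²; axis through the centre, so I = 0.113 kg·m².
Total I = 0.041303 + 0.35619 + 0.48884 + 0.113 = 0.99933 kg·m².

0.999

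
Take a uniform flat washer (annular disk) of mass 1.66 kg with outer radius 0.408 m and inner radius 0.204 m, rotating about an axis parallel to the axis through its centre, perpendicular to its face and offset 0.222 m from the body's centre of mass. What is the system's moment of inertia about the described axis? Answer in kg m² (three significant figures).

0.255

I_cm = (1/2)M(R²+r²) = (1/2)(1.66)[(0.408)² + (0.204)²] = 0.17271 kg m²; centre at d = 0.222 m, so I = I_cm + Md² gives I = 0.17271 + (1.66)(0.222)² = 0.25452 kg m².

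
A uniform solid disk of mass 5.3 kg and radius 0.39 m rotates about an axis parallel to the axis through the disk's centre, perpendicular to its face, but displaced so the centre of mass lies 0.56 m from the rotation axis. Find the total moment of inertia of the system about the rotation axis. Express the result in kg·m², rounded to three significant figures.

2.07

I_cm = (1/2)MR² = (1/2)(5.3)(0.39)² = 0.40307 kg·m²; centre at d = 0.56 m, so I = I_cm + Md² gives I = 0.40307 + (5.3)(0.56)² = 2.0651 kg·m².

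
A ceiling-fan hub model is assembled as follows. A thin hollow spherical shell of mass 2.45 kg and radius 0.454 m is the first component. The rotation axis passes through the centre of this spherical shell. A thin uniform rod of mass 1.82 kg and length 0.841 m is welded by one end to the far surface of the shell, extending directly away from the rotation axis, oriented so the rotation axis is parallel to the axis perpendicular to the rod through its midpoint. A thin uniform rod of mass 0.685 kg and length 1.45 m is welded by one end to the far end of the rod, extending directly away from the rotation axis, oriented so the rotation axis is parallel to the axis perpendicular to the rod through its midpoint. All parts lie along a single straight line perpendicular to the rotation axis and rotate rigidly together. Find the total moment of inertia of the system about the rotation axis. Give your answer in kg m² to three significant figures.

Spherical shell: I_cm = (2/3)MR² = (2/3)(2.45)(0.454)² = 0.33666 kg m²; axis through the centre, so I = 0.33666 kg m².
Thin rod: I_cm = (1/12)ML² = (1/12)(1.82)(0.841)² = 0.10727 kg m²; centre at d = 0.454 + 0.4205 = 0.8745 m, so the parallel axis theorem gives I = 0.10727 + (1.82)(0.8745)² = 1.4991 kg m².
Thin rod: I_cm = (1/12)ML² = (1/12)(0.685)(1.45)² = 0.12002 kg m²; centre at d = 0.454 + 0.4205 + 0.4205 + 0.725 = 2.02 m, so the parallel axis theorem gives I = 0.12002 + (0.685)(2.02)² = 2.9151 kg m².
Total I = 0.33666 + 1.4991 + 2.9151 = 4.7509 kg m².

4.75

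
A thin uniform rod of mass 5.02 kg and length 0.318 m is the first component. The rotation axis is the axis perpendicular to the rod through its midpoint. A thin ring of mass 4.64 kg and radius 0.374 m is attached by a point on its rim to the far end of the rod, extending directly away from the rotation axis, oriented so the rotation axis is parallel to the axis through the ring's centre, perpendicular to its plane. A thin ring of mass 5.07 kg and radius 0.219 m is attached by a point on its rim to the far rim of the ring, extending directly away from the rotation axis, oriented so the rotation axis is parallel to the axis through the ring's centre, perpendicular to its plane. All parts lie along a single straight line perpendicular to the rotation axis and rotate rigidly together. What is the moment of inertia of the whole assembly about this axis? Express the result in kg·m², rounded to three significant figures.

8.68

Thin rod: I_cm = (1/12)ML² = (1/12)(5.02)(0.318)² = 0.042304 kg·m²; axis through the centre, so I = 0.042304 kg·m².
Thin ring: I_cm = MR² = (4.64)(0.374)² = 0.64902 kg·m²; centre at d = 0.159 + 0.374 = 0.533 m, so I = I_cm + Md² gives I = 0.64902 + (4.64)(0.533)² = 1.9672 kg·m².
Thin ring: I_cm = MR² = (5.07)(0.219)² = 0.24316 kg·m²; centre at d = 0.159 + 0.374 + 0.374 + 0.219 = 1.126 m, so I = I_cm + Md² gives I = 0.24316 + (5.07)(1.126)² = 6.6713 kg·m².
Total I = 0.042304 + 1.9672 + 6.6713 = 8.6808 kg·m².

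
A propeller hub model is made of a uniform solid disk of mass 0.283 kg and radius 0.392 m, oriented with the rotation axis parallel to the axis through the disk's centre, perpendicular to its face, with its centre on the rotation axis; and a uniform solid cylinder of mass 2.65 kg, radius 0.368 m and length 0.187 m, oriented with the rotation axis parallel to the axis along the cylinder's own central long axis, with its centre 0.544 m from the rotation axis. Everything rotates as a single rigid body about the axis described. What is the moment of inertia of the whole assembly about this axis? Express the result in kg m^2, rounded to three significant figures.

0.985

Solid disk: I_cm = (1/2)MR² = (1/2)(0.283)(0.392)² = 0.021743 kg m^2; axis through the centre, so I = 0.021743 kg m^2.
Solid cylinder: I_cm = (1/2)MR² = (1/2)(2.65)(0.368)² = 0.17944 kg m^2; centre at d = 0.544 m, so I = I_cm + Md² gives I = 0.17944 + (2.65)(0.544)² = 0.96367 kg m^2.
Total I = 0.021743 + 0.96367 = 0.98541 kg m^2.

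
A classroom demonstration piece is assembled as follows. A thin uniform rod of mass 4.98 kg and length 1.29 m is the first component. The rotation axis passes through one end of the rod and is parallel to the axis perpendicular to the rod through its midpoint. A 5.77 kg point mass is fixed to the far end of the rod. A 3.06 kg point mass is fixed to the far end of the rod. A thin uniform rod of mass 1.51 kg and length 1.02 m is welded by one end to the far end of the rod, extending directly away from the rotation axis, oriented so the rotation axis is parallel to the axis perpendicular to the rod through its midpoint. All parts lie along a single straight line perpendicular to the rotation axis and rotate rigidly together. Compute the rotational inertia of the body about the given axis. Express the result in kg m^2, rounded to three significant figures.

Thin rod: I_cm = (1/12)ML² = (1/12)(4.98)(1.29)² = 0.6906 kg m^2; centre at d = 0.645 m, so I = I_cm + Md² gives I = 0.6906 + (4.98)(0.645)² = 2.7624 kg m^2.
Point mass: I_cm = 0; centre at d = 0.645 + 0.645 = 1.29 m, so I = I_cm + Md² gives I = 0 + (5.77)(1.29)² = 9.6019 kg m^2.
Point mass: I_cm = 0; centre at d = 0.645 + 0.645 = 1.29 m, so I = I_cm + Md² gives I = 0 + (3.06)(1.29)² = 5.0921 kg m^2.
Thin rod: I_cm = (1/12)ML² = (1/12)(1.51)(1.02)² = 0.13092 kg m^2; centre at d = 0.645 + 0.645 + 0.51 = 1.8 m, so I = I_cm + Md² gives I = 0.13092 + (1.51)(1.8)² = 5.0233 kg m^2.
Total I = 2.7624 + 9.6019 + 5.0921 + 5.0233 = 22.48 kg m^2.

22.5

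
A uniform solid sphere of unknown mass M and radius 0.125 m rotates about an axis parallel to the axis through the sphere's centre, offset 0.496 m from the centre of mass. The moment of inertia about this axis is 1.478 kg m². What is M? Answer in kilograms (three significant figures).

I = I_cm + Md² = (2/5)MR² + Md² = M·[0.4·(0.125)² + (0.496)²] = M·0.25227.
So M = 1.478 / 0.25227 = 5.8589 kg.

5.86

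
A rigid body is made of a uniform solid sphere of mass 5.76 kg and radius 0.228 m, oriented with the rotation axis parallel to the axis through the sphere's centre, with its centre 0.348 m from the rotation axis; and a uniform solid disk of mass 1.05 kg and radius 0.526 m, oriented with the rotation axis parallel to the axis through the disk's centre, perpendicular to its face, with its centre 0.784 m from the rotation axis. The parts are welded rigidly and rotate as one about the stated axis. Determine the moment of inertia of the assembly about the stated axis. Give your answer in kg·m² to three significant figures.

1.61

Solid sphere: I_cm = (2/5)MR² = (2/5)(5.76)(0.228)² = 0.11977 kg·m²; centre at d = 0.348 m, so the parallel axis theorem gives I = 0.11977 + (5.76)(0.348)² = 0.81733 kg·m².
Solid disk: I_cm = (1/2)MR² = (1/2)(1.05)(0.526)² = 0.14525 kg·m²; centre at d = 0.784 m, so the parallel axis theorem gives I = 0.14525 + (1.05)(0.784)² = 0.79064 kg·m².
Total I = 0.81733 + 0.79064 = 1.608 kg·m².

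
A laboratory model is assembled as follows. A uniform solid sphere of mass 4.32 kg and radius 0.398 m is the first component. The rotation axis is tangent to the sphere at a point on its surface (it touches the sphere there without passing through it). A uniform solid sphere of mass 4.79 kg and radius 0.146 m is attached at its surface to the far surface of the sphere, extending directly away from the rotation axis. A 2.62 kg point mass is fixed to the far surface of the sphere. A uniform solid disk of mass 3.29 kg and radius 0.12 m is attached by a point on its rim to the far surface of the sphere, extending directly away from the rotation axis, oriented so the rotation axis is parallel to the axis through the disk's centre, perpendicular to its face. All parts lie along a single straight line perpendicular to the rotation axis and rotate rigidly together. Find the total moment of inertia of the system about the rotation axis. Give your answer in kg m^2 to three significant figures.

Solid sphere: I_cm = (2/5)MR² = (2/5)(4.32)(0.398)² = 0.27372 kg m^2; centre at d = 0.398 m, so the parallel axis theorem gives I = 0.27372 + (4.32)(0.398)² = 0.95803 kg m^2.
Solid sphere: I_cm = (2/5)MR² = (2/5)(4.79)(0.146)² = 0.040841 kg m^2; centre at d = 0.398 + 0.398 + 0.146 = 0.942 m, so the parallel axis theorem gives I = 0.040841 + (4.79)(0.942)² = 4.2913 kg m^2.
Point mass: I_cm = 0; centre at d = 0.398 + 0.398 + 0.146 + 0.146 = 1.088 m, so the parallel axis theorem gives I = 0 + (2.62)(1.088)² = 3.1014 kg m^2.
Solid disk: I_cm = (1/2)MR² = (1/2)(3.29)(0.12)² = 0.023688 kg m^2; centre at d = 0.398 + 0.398 + 0.146 + 0.146 + 0.12 = 1.208 m, so the parallel axis theorem gives I = 0.023688 + (3.29)(1.208)² = 4.8247 kg m^2.
Total I = 0.95803 + 4.2913 + 3.1014 + 4.8247 = 13.175 kg m^2.

13.2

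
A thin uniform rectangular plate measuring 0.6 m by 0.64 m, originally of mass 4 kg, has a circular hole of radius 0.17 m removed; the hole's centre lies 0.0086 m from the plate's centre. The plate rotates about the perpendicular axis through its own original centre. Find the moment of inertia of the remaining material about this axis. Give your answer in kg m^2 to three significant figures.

Unpierced body about its centre: I₀ = (1/12)M(a²+b²) = (1/12)(4)[(0.6)² + (0.64)²] = 0.25653 kg m^2.
The removed disk has mass m = M·πr²/(ab) = (4)·π(0.17)²/(0.6·0.64) = 0.94575 kg (same uniform areal density).
Its moment of inertia about the rotation axis (parallel-axis theorem): I_hole = (1/2)mr² + md² = (1/2)(0.94575)(0.17)² + (0.94575)(0.0086)² = 0.013736 kg m^2.
Treating the hole as negative mass, I = I₀ − I_hole = 0.25653 − 0.013736 = 0.2428 kg m^2.

0.243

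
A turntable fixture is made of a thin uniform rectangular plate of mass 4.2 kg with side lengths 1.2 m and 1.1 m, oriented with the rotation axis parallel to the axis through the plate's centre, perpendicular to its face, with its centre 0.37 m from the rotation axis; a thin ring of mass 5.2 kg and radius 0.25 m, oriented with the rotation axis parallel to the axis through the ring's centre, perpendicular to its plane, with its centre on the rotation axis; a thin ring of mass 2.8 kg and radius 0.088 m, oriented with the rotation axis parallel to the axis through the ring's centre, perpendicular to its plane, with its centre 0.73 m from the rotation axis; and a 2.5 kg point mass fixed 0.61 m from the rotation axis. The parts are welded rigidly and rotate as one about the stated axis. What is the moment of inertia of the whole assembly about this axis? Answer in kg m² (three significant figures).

Rectangular plate: I_cm = (1/12)M(a²+b²) = (1/12)(4.2)[(1.2)² + (1.1)²] = 0.9275 kg m²; centre at d = 0.37 m, so I = I_cm + Md² gives I = 0.9275 + (4.2)(0.37)² = 1.5025 kg m².
Thin ring: I_cm = MR² = (5.2)(0.25)² = 0.325 kg m²; axis through the centre, so I = 0.325 kg m².
Thin ring: I_cm = MR² = (2.8)(0.088)² = 0.021683 kg m²; centre at d = 0.73 m, so I = I_cm + Md² gives I = 0.021683 + (2.8)(0.73)² = 1.5138 kg m².
Point mass: I_cm = 0; centre at d = 0.61 m, so I = I_cm + Md² gives I = 0 + (2.5)(0.61)² = 0.93025 kg m².
Total I = 1.5025 + 0.325 + 1.5138 + 0.93025 = 4.2715 kg m².

4.27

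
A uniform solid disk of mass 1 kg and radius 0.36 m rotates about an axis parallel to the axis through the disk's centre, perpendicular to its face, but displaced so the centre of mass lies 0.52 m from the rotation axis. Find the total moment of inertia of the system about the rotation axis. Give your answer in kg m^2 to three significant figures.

I_cm = (1/2)MR² = (1/2)(1)(0.36)² = 0.0648 kg m^2; centre at d = 0.52 m, so I = I_cm + Md² gives I = 0.0648 + (1)(0.52)² = 0.3352 kg m^2.

0.335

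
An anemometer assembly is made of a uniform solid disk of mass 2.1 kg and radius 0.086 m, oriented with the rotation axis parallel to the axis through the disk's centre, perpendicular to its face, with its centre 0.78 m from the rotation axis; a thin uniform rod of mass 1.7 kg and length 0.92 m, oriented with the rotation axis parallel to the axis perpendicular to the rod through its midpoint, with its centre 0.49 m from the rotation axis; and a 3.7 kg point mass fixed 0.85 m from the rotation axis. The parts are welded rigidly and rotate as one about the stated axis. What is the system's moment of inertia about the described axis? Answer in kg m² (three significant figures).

4.49

Solid disk: I_cm = (1/2)MR² = (1/2)(2.1)(0.086)² = 0.0077658 kg m²; centre at d = 0.78 m, so the parallel axis theorem gives I = 0.0077658 + (2.1)(0.78)² = 1.2854 kg m².
Thin rod: I_cm = (1/12)ML² = (1/12)(1.7)(0.92)² = 0.11991 kg m²; centre at d = 0.49 m, so the parallel axis theorem gives I = 0.11991 + (1.7)(0.49)² = 0.52808 kg m².
Point mass: I_cm = 0; centre at d = 0.85 m, so the parallel axis theorem gives I = 0 + (3.7)(0.85)² = 2.6732 kg m².
Total I = 1.2854 + 0.52808 + 2.6732 = 4.4867 kg m².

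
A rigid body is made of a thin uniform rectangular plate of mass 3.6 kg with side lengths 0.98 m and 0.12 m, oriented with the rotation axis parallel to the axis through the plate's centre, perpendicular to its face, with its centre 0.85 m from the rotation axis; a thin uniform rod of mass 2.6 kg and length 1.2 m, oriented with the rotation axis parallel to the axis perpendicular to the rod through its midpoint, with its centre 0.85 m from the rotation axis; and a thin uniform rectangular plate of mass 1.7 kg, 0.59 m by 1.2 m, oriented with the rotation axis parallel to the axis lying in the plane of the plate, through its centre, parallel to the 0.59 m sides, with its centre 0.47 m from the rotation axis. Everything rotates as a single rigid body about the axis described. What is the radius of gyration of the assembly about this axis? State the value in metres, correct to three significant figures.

0.847

Rectangular plate: I_cm = (1/12)M(a²+b²) = (1/12)(3.6)[(0.98)² + (0.12)²] = 0.29244 kg m²; centre at d = 0.85 m, so I = I_cm + Md² gives I = 0.29244 + (3.6)(0.85)² = 2.8934 kg m².
Thin rod: I_cm = (1/12)ML² = (1/12)(2.6)(1.2)² = 0.312 kg m²; centre at d = 0.85 m, so I = I_cm + Md² gives I = 0.312 + (2.6)(0.85)² = 2.1905 kg m².
Rectangular plate: I_cm = (1/12)Mb² = (1/12)(1.7)(1.2)² = 0.204 kg m²; centre at d = 0.47 m, so I = I_cm + Md² gives I = 0.204 + (1.7)(0.47)² = 0.57953 kg m².
Total I = 5.6635 kg m²; total mass M = 7.9 kg.
k = √(I/M) = √(5.6635/7.9) = 0.8467 m.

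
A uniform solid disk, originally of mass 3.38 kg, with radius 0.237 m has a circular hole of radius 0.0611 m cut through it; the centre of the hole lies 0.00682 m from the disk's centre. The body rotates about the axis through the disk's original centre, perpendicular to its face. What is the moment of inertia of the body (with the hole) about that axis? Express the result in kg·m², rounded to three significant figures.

Unpierced body about its centre: I₀ = (1/2)MR² = (1/2)(3.38)(0.237)² = 0.094926 kg·m².
The removed disk has mass m = M·(r/R)² = (3.38)(0.0611/0.237)² = 0.22465 kg (same uniform areal density).
Its moment of inertia about the rotation axis (parallel-axis theorem): I_hole = (1/2)mr² + md² = (1/2)(0.22465)(0.0611)² + (0.22465)(0.00682)² = 0.00042978 kg·m².
Treating the hole as negative mass, I = I₀ − I_hole = 0.094926 − 0.00042978 = 0.094496 kg·m².

0.0945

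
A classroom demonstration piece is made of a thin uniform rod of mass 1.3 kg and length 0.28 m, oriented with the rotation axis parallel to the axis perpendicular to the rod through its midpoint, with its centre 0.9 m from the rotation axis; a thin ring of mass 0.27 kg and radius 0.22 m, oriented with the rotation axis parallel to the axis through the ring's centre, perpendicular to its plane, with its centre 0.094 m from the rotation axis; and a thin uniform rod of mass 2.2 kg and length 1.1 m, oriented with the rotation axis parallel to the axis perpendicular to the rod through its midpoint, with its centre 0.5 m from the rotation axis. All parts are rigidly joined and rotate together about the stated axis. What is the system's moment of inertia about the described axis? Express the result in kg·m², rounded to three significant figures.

1.85

Thin rod: I_cm = (1/12)ML² = (1/12)(1.3)(0.28)² = 0.0084933 kg·m²; centre at d = 0.9 m, so I = I_cm + Md² gives I = 0.0084933 + (1.3)(0.9)² = 1.0615 kg·m².
Thin ring: I_cm = MR² = (0.27)(0.22)² = 0.013068 kg·m²; centre at d = 0.094 m, so I = I_cm + Md² gives I = 0.013068 + (0.27)(0.094)² = 0.015454 kg·m².
Thin rod: I_cm = (1/12)ML² = (1/12)(2.2)(1.1)² = 0.22183 kg·m²; centre at d = 0.5 m, so I = I_cm + Md² gives I = 0.22183 + (2.2)(0.5)² = 0.77183 kg·m².
Total I = 1.0615 + 0.015454 + 0.77183 = 1.8488 kg·m².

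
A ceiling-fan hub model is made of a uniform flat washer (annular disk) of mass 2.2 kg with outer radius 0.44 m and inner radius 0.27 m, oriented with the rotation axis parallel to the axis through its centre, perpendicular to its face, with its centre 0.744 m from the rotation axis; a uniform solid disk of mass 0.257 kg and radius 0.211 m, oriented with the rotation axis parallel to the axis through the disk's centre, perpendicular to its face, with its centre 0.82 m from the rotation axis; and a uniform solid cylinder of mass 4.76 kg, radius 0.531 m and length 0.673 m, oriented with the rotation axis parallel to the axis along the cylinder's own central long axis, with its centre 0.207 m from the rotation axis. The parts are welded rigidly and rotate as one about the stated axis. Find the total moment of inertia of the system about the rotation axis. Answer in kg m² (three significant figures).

2.56

Annular disk: I_cm = (1/2)M(R²+r²) = (1/2)(2.2)[(0.44)² + (0.27)²] = 0.29315 kg m²; centre at d = 0.744 m, so the parallel axis theorem gives I = 0.29315 + (2.2)(0.744)² = 1.5109 kg m².
Solid disk: I_cm = (1/2)MR² = (1/2)(0.257)(0.211)² = 0.0057209 kg m²; centre at d = 0.82 m, so the parallel axis theorem gives I = 0.0057209 + (0.257)(0.82)² = 0.17853 kg m².
Solid cylinder: I_cm = (1/2)MR² = (1/2)(4.76)(0.531)² = 0.67107 kg m²; centre at d = 0.207 m, so the parallel axis theorem gives I = 0.67107 + (4.76)(0.207)² = 0.87503 kg m².
Total I = 1.5109 + 0.17853 + 0.87503 = 2.5645 kg m².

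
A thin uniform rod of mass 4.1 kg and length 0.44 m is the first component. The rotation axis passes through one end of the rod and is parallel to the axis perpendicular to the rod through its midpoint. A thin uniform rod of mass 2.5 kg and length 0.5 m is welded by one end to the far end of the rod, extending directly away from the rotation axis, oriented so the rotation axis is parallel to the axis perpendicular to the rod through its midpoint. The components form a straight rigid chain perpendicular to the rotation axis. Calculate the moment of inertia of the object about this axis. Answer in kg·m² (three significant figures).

1.51

Thin rod: I_cm = (1/12)ML² = (1/12)(4.1)(0.44)² = 0.066147 kg·m²; centre at d = 0.22 m, so the parallel axis theorem gives I = 0.066147 + (4.1)(0.22)² = 0.26459 kg·m².
Thin rod: I_cm = (1/12)ML² = (1/12)(2.5)(0.5)² = 0.052083 kg·m²; centre at d = 0.22 + 0.22 + 0.25 = 0.69 m, so the parallel axis theorem gives I = 0.052083 + (2.5)(0.69)² = 1.2423 kg·m².
Total I = 0.26459 + 1.2423 = 1.5069 kg·m².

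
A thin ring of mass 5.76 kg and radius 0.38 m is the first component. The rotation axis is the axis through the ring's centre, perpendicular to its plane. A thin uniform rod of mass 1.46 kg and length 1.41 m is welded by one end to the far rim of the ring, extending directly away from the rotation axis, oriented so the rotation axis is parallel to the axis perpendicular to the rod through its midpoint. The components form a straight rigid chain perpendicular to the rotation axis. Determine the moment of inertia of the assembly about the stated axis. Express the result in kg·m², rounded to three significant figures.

2.79

Thin ring: I_cm = MR² = (5.76)(0.38)² = 0.83174 kg·m²; axis through the centre, so I = 0.83174 kg·m².
Thin rod: I_cm = (1/12)ML² = (1/12)(1.46)(1.41)² = 0.24189 kg·m²; centre at d = 0.38 + 0.705 = 1.085 m, so the parallel axis theorem gives I = 0.24189 + (1.46)(1.085)² = 1.9606 kg·m².
Total I = 0.83174 + 1.9606 = 2.7924 kg·m².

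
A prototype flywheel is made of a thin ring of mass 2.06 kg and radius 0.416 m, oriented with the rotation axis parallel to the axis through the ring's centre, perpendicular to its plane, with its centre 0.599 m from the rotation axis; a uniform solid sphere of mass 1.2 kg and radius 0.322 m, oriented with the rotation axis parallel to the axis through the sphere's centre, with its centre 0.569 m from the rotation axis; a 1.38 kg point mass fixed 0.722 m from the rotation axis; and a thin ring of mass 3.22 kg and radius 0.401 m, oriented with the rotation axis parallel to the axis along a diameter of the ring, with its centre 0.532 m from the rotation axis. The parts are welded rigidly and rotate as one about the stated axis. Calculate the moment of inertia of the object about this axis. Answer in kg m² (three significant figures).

Thin ring: I_cm = MR² = (2.06)(0.416)² = 0.3565 kg m²; centre at d = 0.599 m, so I = I_cm + Md² gives I = 0.3565 + (2.06)(0.599)² = 1.0956 kg m².
Solid sphere: I_cm = (2/5)MR² = (2/5)(1.2)(0.322)² = 0.049768 kg m²; centre at d = 0.569 m, so I = I_cm + Md² gives I = 0.049768 + (1.2)(0.569)² = 0.43828 kg m².
Point mass: I_cm = 0; centre at d = 0.722 m, so I = I_cm + Md² gives I = 0 + (1.38)(0.722)² = 0.71937 kg m².
Thin ring: I_cm = (1/2)MR² = (1/2)(3.22)(0.401)² = 0.25889 kg m²; centre at d = 0.532 m, so I = I_cm + Md² gives I = 0.25889 + (3.22)(0.532)² = 1.1702 kg m².
Total I = 1.0956 + 0.43828 + 0.71937 + 1.1702 = 3.4235 kg m².

3.42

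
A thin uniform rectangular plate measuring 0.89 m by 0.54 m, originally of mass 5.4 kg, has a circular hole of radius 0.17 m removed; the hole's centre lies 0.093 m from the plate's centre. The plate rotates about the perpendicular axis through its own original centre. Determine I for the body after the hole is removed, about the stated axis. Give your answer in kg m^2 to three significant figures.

0.464

Unpierced body about its centre: I₀ = (1/12)M(a²+b²) = (1/12)(5.4)[(0.89)² + (0.54)²] = 0.48767 kg m^2.
The removed disk has mass m = M·πr²/(ab) = (5.4)·π(0.17)²/(0.89·0.54) = 1.0201 kg (same uniform areal density).
Its moment of inertia about the rotation axis (parallel-axis theorem): I_hole = (1/2)mr² + md² = (1/2)(1.0201)(0.17)² + (1.0201)(0.093)² = 0.023564 kg m^2.
Treating the hole as negative mass, I = I₀ − I_hole = 0.48767 − 0.023564 = 0.4641 kg m^2.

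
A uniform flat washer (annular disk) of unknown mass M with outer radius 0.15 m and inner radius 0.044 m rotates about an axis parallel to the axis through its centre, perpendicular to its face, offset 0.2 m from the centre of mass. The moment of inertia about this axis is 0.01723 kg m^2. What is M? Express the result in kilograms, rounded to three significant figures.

I = I_cm + Md² = (1/2)M(R²+r²) + Md² = M·[0.5·[(0.15)² + (0.044)²] + (0.2)²] = M·0.052218.
So M = 0.01723 / 0.052218 = 0.32996 kg.

0.330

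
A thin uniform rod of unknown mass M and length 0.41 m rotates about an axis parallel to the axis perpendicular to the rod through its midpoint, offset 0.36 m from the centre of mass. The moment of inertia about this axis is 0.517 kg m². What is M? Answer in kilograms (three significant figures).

3.60

I = I_cm + Md² = (1/12)ML² + Md² = M·[0.0833333·(0.41)² + (0.36)²] = M·0.14361.
So M = 0.517 / 0.14361 = 3.6001 kg.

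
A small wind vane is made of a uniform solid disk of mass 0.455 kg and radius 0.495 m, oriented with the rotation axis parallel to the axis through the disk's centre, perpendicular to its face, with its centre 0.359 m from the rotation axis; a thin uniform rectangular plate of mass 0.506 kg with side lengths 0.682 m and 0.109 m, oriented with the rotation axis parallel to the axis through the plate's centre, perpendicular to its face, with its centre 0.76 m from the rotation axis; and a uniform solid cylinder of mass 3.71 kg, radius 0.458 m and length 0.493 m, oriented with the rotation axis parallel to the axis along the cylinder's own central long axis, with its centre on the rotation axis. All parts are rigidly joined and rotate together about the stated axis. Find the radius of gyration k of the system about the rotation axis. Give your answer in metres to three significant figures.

0.418

Solid disk: I_cm = (1/2)MR² = (1/2)(0.455)(0.495)² = 0.055743 kg·m²; centre at d = 0.359 m, so the parallel axis theorem gives I = 0.055743 + (0.455)(0.359)² = 0.11438 kg·m².
Rectangular plate: I_cm = (1/12)M(a²+b²) = (1/12)(0.506)[(0.682)² + (0.109)²] = 0.020114 kg·m²; centre at d = 0.76 m, so the parallel axis theorem gives I = 0.020114 + (0.506)(0.76)² = 0.31238 kg·m².
Solid cylinder: I_cm = (1/2)MR² = (1/2)(3.71)(0.458)² = 0.38911 kg·m²; axis through the centre, so I = 0.38911 kg·m².
Total I = 0.81588 kg·m²; total mass M = 4.671 kg.
k = √(I/M) = √(0.81588/4.671) = 0.41793 m.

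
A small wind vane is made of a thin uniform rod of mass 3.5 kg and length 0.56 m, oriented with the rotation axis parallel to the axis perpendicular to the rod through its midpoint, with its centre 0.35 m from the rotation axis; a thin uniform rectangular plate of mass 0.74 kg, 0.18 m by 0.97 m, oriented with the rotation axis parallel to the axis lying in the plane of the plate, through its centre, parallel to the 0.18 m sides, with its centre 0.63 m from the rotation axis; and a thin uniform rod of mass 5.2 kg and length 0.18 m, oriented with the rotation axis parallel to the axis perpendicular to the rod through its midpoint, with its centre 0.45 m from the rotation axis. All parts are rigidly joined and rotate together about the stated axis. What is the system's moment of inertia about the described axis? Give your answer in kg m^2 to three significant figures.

1.94

Thin rod: I_cm = (1/12)ML² = (1/12)(3.5)(0.56)² = 0.091467 kg m^2; centre at d = 0.35 m, so the parallel axis theorem gives I = 0.091467 + (3.5)(0.35)² = 0.52022 kg m^2.
Rectangular plate: I_cm = (1/12)Mb² = (1/12)(0.74)(0.97)² = 0.058022 kg m^2; centre at d = 0.63 m, so the parallel axis theorem gives I = 0.058022 + (0.74)(0.63)² = 0.35173 kg m^2.
Thin rod: I_cm = (1/12)ML² = (1/12)(5.2)(0.18)² = 0.01404 kg m^2; centre at d = 0.45 m, so the parallel axis theorem gives I = 0.01404 + (5.2)(0.45)² = 1.067 kg m^2.
Total I = 0.52022 + 0.35173 + 1.067 = 1.939 kg m^2.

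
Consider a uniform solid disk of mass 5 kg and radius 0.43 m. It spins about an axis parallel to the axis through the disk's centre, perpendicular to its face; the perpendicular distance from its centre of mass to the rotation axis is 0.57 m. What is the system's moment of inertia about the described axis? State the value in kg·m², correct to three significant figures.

2.09

I_cm = (1/2)MR² = (1/2)(5)(0.43)² = 0.46225 kg·m²; centre at d = 0.57 m, so the parallel axis theorem gives I = 0.46225 + (5)(0.57)² = 2.0867 kg·m².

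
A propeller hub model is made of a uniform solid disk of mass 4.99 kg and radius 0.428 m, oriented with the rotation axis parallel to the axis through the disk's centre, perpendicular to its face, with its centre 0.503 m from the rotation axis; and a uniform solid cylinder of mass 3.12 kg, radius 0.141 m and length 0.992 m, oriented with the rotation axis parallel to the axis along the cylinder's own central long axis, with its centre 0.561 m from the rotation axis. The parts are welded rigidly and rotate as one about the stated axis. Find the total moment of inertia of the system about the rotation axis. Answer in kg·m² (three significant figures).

Solid disk: I_cm = (1/2)MR² = (1/2)(4.99)(0.428)² = 0.45704 kg·m²; centre at d = 0.503 m, so I = I_cm + Md² gives I = 0.45704 + (4.99)(0.503)² = 1.7196 kg·m².
Solid cylinder: I_cm = (1/2)MR² = (1/2)(3.12)(0.141)² = 0.031014 kg·m²; centre at d = 0.561 m, so I = I_cm + Md² gives I = 0.031014 + (3.12)(0.561)² = 1.0129 kg·m².
Total I = 1.7196 + 1.0129 = 2.7325 kg·m².

2.73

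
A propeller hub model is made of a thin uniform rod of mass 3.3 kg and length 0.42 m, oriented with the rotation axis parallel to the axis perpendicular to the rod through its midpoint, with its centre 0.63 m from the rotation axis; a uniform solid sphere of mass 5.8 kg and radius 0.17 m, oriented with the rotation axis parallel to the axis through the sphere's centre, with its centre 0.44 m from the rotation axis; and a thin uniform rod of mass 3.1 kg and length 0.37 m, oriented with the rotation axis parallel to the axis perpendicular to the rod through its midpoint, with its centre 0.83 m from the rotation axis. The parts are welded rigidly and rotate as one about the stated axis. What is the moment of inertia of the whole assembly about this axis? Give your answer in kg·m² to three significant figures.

4.72

Thin rod: I_cm = (1/12)ML² = (1/12)(3.3)(0.42)² = 0.04851 kg·m²; centre at d = 0.63 m, so I = I_cm + Md² gives I = 0.04851 + (3.3)(0.63)² = 1.3583 kg·m².
Solid sphere: I_cm = (2/5)MR² = (2/5)(5.8)(0.17)² = 0.067048 kg·m²; centre at d = 0.44 m, so I = I_cm + Md² gives I = 0.067048 + (5.8)(0.44)² = 1.1899 kg·m².
Thin rod: I_cm = (1/12)ML² = (1/12)(3.1)(0.37)² = 0.035366 kg·m²; centre at d = 0.83 m, so I = I_cm + Md² gives I = 0.035366 + (3.1)(0.83)² = 2.171 kg·m².
Total I = 1.3583 + 1.1899 + 2.171 = 4.7192 kg·m².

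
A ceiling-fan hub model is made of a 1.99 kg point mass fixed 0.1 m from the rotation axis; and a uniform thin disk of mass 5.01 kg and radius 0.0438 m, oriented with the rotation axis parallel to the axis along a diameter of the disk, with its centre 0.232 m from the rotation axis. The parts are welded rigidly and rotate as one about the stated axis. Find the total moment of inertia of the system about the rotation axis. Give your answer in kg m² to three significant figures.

Point mass: I_cm = 0; centre at d = 0.1 m, so the parallel axis theorem gives I = 0 + (1.99)(0.1)² = 0.0199 kg m².
Thin disk: I_cm = (1/4)MR² = (1/4)(5.01)(0.0438)² = 0.0024028 kg m²; centre at d = 0.232 m, so the parallel axis theorem gives I = 0.0024028 + (5.01)(0.232)² = 0.27206 kg m².
Total I = 0.0199 + 0.27206 = 0.29196 kg m².

0.292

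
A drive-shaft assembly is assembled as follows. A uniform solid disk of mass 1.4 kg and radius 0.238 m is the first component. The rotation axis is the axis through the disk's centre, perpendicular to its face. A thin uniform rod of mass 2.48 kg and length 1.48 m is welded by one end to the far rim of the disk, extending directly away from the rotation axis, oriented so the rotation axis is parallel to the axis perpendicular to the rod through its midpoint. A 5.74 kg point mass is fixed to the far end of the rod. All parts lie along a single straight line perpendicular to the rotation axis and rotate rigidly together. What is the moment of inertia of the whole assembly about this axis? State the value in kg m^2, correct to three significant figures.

Solid disk: I_cm = (1/2)MR² = (1/2)(1.4)(0.238)² = 0.039651 kg m^2; axis through the centre, so I = 0.039651 kg m^2.
Thin rod: I_cm = (1/12)ML² = (1/12)(2.48)(1.48)² = 0.45268 kg m^2; centre at d = 0.238 + 0.74 = 0.978 m, so I = I_cm + Md² gives I = 0.45268 + (2.48)(0.978)² = 2.8248 kg m^2.
Point mass: I_cm = 0; centre at d = 0.238 + 0.74 + 0.74 = 1.718 m, so I = I_cm + Md² gives I = 0 + (5.74)(1.718)² = 16.942 kg m^2.
Total I = 0.039651 + 2.8248 + 16.942 = 19.806 kg m^2.

19.8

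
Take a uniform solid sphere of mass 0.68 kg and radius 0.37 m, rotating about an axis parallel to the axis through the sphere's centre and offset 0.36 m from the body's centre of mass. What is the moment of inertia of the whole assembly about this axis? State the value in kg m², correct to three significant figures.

I_cm = (2/5)MR² = (2/5)(0.68)(0.37)² = 0.037237 kg m²; centre at d = 0.36 m, so I = I_cm + Md² gives I = 0.037237 + (0.68)(0.36)² = 0.12536 kg m².

0.125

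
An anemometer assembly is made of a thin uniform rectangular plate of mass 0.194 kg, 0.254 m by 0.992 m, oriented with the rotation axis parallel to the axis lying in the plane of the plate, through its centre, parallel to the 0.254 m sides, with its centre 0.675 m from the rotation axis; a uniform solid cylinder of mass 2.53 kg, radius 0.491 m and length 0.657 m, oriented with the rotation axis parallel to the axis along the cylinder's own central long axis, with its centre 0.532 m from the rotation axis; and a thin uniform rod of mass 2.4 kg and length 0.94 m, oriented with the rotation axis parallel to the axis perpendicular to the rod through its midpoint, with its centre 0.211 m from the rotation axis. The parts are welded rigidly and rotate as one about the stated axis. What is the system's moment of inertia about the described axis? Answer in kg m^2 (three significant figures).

Rectangular plate: I_cm = (1/12)Mb² = (1/12)(0.194)(0.992)² = 0.015909 kg m^2; centre at d = 0.675 m, so the parallel axis theorem gives I = 0.015909 + (0.194)(0.675)² = 0.1043 kg m^2.
Solid cylinder: I_cm = (1/2)MR² = (1/2)(2.53)(0.491)² = 0.30497 kg m^2; centre at d = 0.532 m, so the parallel axis theorem gives I = 0.30497 + (2.53)(0.532)² = 1.021 kg m^2.
Thin rod: I_cm = (1/12)ML² = (1/12)(2.4)(0.94)² = 0.17672 kg m^2; centre at d = 0.211 m, so the parallel axis theorem gives I = 0.17672 + (2.4)(0.211)² = 0.28357 kg m^2.
Total I = 0.1043 + 1.021 + 0.28357 = 1.4089 kg m^2.

1.41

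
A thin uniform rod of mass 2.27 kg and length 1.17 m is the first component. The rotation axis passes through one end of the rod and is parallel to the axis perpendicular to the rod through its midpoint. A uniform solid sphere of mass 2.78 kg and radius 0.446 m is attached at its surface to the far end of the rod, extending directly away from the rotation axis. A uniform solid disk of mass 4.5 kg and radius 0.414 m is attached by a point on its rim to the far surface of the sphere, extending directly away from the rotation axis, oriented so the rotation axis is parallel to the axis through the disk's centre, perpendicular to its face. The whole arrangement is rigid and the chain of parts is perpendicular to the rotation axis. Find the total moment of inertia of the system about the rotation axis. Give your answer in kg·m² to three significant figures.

36.5

Thin rod: I_cm = (1/12)ML² = (1/12)(2.27)(1.17)² = 0.25895 kg·m²; centre at d = 0.585 m, so I = I_cm + Md² gives I = 0.25895 + (2.27)(0.585)² = 1.0358 kg·m².
Solid sphere: I_cm = (2/5)MR² = (2/5)(2.78)(0.446)² = 0.22119 kg·m²; centre at d = 0.585 + 0.585 + 0.446 = 1.616 m, so I = I_cm + Md² gives I = 0.22119 + (2.78)(1.616)² = 7.481 kg·m².
Solid disk: I_cm = (1/2)MR² = (1/2)(4.5)(0.414)² = 0.38564 kg·m²; centre at d = 0.585 + 0.585 + 0.446 + 0.446 + 0.414 = 2.476 m, so I = I_cm + Md² gives I = 0.38564 + (4.5)(2.476)² = 27.973 kg·m².
Total I = 1.0358 + 7.481 + 27.973 = 36.49 kg·m².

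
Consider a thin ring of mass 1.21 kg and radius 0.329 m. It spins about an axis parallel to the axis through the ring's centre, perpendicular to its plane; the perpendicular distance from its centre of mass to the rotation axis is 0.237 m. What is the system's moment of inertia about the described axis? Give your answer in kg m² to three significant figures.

0.199

I_cm = MR² = (1.21)(0.329)² = 0.13097 kg m²; centre at d = 0.237 m, so I = I_cm + Md² gives I = 0.13097 + (1.21)(0.237)² = 0.19894 kg m².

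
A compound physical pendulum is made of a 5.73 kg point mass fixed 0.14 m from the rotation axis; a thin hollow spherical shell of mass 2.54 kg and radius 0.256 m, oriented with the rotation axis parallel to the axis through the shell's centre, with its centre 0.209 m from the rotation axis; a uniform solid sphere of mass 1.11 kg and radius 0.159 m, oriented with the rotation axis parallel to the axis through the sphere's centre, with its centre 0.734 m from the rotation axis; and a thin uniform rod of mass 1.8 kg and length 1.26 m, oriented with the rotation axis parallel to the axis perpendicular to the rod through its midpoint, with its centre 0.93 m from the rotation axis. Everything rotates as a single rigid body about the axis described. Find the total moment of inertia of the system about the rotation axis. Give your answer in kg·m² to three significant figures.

Point mass: I_cm = 0; centre at d = 0.14 m, so I = I_cm + Md² gives I = 0 + (5.73)(0.14)² = 0.11231 kg·m².
Spherical shell: I_cm = (2/3)MR² = (2/3)(2.54)(0.256)² = 0.11097 kg·m²; centre at d = 0.209 m, so I = I_cm + Md² gives I = 0.11097 + (2.54)(0.209)² = 0.22192 kg·m².
Solid sphere: I_cm = (2/5)MR² = (2/5)(1.11)(0.159)² = 0.011225 kg·m²; centre at d = 0.734 m, so I = I_cm + Md² gives I = 0.011225 + (1.11)(0.734)² = 0.60924 kg·m².
Thin rod: I_cm = (1/12)ML² = (1/12)(1.8)(1.26)² = 0.23814 kg·m²; centre at d = 0.93 m, so I = I_cm + Md² gives I = 0.23814 + (1.8)(0.93)² = 1.795 kg·m².
Total I = 0.11231 + 0.22192 + 0.60924 + 1.795 = 2.7384 kg·m².

2.74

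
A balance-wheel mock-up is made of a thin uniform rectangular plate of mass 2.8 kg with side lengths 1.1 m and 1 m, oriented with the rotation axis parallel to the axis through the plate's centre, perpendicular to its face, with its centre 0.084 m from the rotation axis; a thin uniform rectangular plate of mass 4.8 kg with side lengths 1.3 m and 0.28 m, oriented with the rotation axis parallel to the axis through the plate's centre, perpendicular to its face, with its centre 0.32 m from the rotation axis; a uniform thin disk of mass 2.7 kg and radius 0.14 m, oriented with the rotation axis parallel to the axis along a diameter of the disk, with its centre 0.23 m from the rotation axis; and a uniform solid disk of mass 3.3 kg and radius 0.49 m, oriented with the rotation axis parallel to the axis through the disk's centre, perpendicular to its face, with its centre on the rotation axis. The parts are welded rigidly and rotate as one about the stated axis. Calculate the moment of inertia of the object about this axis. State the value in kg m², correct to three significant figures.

2.29

Rectangular plate: I_cm = (1/12)M(a²+b²) = (1/12)(2.8)[(1.1)² + (1)²] = 0.51567 kg m²; centre at d = 0.084 m, so I = I_cm + Md² gives I = 0.51567 + (2.8)(0.084)² = 0.53542 kg m².
Rectangular plate: I_cm = (1/12)M(a²+b²) = (1/12)(4.8)[(1.3)² + (0.28)²] = 0.70736 kg m²; centre at d = 0.32 m, so I = I_cm + Md² gives I = 0.70736 + (4.8)(0.32)² = 1.1989 kg m².
Thin disk: I_cm = (1/4)MR² = (1/4)(2.7)(0.14)² = 0.01323 kg m²; centre at d = 0.23 m, so I = I_cm + Md² gives I = 0.01323 + (2.7)(0.23)² = 0.15606 kg m².
Solid disk: I_cm = (1/2)MR² = (1/2)(3.3)(0.49)² = 0.39616 kg m²; axis through the centre, so I = 0.39616 kg m².
Total I = 0.53542 + 1.1989 + 0.15606 + 0.39616 = 2.2865 kg m².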